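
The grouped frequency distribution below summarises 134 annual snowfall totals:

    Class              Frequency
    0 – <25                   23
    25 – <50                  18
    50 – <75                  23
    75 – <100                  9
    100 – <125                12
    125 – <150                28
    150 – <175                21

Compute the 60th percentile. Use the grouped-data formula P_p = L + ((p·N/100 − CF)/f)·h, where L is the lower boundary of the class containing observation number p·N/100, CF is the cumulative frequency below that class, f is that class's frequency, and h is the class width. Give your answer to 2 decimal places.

115.42

N = 134; target position k = 60/100 · 134 = 80.4.
Cumulative frequencies: 23, 41, 64, 73, 85, 113, 134.
Observation 80.4 falls in the class 100 – <125.
L = 100, CF = 73, f = 12, h = 25.
P60 = 100 + ((80.4 − 73)/12)·25 = 100 + 15.4167 = 115.417.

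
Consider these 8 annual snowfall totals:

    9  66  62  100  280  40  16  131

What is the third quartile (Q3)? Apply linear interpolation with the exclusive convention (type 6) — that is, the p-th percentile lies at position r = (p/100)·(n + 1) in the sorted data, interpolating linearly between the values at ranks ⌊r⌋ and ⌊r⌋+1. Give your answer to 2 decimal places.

123.25

Sorted: 9, 16, 40, 62, 66, 100, 131, 280.
n = 8.
r = (75/100)·(8 + 1) = 6.75.
Rank 6 is 100 and rank 7 is 131.
Interpolate: 100 + 0.75·(131 − 100) = 100 + 0.75·31 = 123.25.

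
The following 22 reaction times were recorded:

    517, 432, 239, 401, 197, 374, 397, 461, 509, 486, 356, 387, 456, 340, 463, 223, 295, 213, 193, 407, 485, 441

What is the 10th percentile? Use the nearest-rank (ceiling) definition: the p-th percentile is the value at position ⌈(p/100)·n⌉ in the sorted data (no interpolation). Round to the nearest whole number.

213

Sorted: 193, 197, 213, 223, 239, 295, 340, 356, 374, 387, 397, 401, 407, 432, 441, 456, 461, 463, 485, 486, 509, 517.
n = 22.
Position = ⌈10/100 · 22⌉ = ⌈2.2⌉ = 3.
The value at rank 3 is 213.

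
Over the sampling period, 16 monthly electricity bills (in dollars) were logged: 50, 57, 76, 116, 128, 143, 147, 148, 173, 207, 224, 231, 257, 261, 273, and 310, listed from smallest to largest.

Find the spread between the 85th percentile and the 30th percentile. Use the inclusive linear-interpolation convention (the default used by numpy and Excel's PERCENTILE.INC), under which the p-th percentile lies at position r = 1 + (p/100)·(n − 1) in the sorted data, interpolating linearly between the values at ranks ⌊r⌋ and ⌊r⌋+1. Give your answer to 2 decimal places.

124.50

n = 16.
P30: r = 5.5; ranks 5–6 are 128, 143; interpolating gives 135.5.
P85: r = 13.75; ranks 13–14 are 257, 261; interpolating gives 260.
Difference: 260 − 135.5 = 124.5.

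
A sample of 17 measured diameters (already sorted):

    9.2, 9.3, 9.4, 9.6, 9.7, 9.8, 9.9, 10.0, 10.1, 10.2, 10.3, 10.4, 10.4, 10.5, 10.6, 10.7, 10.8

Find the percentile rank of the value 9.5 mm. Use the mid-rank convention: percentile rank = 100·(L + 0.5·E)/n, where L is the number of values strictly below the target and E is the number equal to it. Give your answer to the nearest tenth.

Count below 9.5: L = 3; count equal: E = 0; n = 17.
Percentile rank = 100·(3 + 0.5·0)/17 = 100·3/17 = 17.65.

17.6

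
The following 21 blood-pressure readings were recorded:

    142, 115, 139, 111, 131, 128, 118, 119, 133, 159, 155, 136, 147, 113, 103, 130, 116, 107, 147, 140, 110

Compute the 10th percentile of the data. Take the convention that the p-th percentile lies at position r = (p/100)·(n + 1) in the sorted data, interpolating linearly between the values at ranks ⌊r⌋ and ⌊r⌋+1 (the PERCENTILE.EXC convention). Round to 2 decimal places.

Sorted: 103, 107, 110, 111, 113, 115, 116, 118, 119, 128, 130, 131, 133, 136, 139, 140, 142, 147, 147, 155, 159.
n = 21.
r = (10/100)·(21 + 1) = 2.2.
Rank 2 is 107 and rank 3 is 110.
Interpolate: 107 + 0.2·(110 − 107) = 107 + 0.2·3 = 107.6.

107.60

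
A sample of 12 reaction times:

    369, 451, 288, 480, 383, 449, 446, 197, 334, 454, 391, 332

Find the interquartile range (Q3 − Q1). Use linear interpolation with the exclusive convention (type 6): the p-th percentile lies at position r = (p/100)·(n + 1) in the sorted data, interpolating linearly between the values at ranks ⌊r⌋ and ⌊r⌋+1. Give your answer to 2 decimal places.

118.00

Sorted: 197, 288, 332, 334, 369, 383, 391, 446, 449, 451, 454, 480.
n = 12.
P25: r = 3.25; ranks 3–4 are 332, 334; interpolating gives 332.5.
P75: r = 9.75; ranks 9–10 are 449, 451; interpolating gives 450.5.
Difference: 450.5 − 332.5 = 118.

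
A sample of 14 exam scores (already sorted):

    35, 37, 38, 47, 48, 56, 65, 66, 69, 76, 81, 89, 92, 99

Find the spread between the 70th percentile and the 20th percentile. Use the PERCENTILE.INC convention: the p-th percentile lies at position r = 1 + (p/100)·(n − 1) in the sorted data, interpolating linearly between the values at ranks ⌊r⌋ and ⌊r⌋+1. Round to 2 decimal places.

n = 14.
P20: r = 3.6; ranks 3–4 are 38, 47; interpolating gives 43.4.
P70: r = 10.1; ranks 10–11 are 76, 81; interpolating gives 76.5.
Difference: 76.5 − 43.4 = 33.1.

33.10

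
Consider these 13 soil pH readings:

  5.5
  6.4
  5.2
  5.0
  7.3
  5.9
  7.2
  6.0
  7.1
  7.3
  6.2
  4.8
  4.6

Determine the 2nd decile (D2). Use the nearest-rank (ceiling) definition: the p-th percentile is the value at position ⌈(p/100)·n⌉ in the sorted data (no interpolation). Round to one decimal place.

5.0

Sorted: 4.6, 4.8, 5.0, 5.2, 5.5, 5.9, 6.0, 6.2, 6.4, 7.1, 7.2, 7.3, 7.3.
n = 13.
Position = ⌈20/100 · 13⌉ = ⌈2.6⌉ = 3.
The value at rank 3 is 5.0.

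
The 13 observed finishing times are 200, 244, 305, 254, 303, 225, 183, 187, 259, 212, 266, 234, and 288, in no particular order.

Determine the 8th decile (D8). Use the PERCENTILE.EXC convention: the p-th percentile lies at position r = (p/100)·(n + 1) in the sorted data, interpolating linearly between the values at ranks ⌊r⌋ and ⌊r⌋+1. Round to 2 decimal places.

Sorted: 183, 187, 200, 212, 225, 234, 244, 254, 259, 266, 288, 303, 305.
n = 13.
r = (80/100)·(13 + 1) = 11.2.
Rank 11 is 288 and rank 12 is 303.
Interpolate: 288 + 0.2·(303 − 288) = 288 + 0.2·15 = 291.

291.00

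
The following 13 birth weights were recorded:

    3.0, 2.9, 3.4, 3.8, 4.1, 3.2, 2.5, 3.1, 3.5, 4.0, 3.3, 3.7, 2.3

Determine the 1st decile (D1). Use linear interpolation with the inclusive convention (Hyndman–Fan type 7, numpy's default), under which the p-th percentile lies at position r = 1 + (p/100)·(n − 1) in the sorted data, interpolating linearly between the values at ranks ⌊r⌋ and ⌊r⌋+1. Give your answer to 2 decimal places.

2.58

Sorted: 2.3, 2.5, 2.9, 3.0, 3.1, 3.2, 3.3, 3.4, 3.5, 3.7, 3.8, 4.0, 4.1.
n = 13.
r = 1 + (10/100)·(13 − 1) = 1 + 1.2 = 2.2.
Rank 2 is 2.5 and rank 3 is 2.9.
Interpolate: 2.5 + 0.2·(2.9 − 2.5) = 2.5 + 0.2·0.4 = 2.58.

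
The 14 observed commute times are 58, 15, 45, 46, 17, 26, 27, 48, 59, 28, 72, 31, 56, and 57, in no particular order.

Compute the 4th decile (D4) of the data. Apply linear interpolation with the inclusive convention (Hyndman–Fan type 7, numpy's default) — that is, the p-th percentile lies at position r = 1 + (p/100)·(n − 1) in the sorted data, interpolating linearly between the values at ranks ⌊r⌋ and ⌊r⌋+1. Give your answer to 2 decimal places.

33.80

Sorted: 15, 17, 26, 27, 28, 31, 45, 46, 48, 56, 57, 58, 59, 72.
n = 14.
r = 1 + (40/100)·(14 − 1) = 1 + 5.2 = 6.2.
Rank 6 is 31 and rank 7 is 45.
Interpolate: 31 + 0.2·(45 − 31) = 31 + 0.2·14 = 33.8.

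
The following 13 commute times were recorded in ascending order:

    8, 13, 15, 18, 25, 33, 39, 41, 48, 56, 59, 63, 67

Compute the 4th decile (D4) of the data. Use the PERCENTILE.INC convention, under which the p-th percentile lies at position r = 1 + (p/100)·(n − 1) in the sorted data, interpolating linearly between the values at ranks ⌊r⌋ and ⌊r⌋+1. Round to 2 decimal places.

n = 13.
r = 1 + (40/100)·(13 − 1) = 1 + 4.8 = 5.8.
Rank 5 is 25 and rank 6 is 33.
Interpolate: 25 + 0.8·(33 − 25) = 25 + 0.8·8 = 31.4.

31.40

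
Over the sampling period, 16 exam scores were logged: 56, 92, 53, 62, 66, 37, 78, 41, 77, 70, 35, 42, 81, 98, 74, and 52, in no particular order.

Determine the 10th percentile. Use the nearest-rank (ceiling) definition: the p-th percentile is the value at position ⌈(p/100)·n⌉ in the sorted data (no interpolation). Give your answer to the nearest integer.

37

Sorted: 35, 37, 41, 42, 52, 53, 56, 62, 66, 70, 74, 77, 78, 81, 92, 98.
n = 16.
Position = ⌈10/100 · 16⌉ = ⌈1.6⌉ = 2.
The value at rank 2 is 37.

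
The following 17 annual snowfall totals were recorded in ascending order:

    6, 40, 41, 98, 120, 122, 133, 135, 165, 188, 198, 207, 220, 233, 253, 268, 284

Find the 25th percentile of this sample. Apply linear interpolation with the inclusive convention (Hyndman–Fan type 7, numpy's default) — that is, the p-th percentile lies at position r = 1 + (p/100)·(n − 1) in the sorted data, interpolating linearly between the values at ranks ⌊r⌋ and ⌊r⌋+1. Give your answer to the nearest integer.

n = 17.
r = 1 + (25/100)·(17 − 1) = 1 + 4 = 5.
r is an integer, so P25 is the value at rank 5: 120.

120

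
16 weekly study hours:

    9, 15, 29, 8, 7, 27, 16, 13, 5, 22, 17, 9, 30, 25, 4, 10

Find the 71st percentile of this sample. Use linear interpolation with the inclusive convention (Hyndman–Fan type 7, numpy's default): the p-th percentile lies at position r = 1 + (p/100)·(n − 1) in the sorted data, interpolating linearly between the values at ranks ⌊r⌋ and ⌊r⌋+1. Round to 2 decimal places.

Sorted: 4, 5, 7, 8, 9, 9, 10, 13, 15, 16, 17, 22, 25, 27, 29, 30.
n = 16.
r = 1 + (71/100)·(16 − 1) = 1 + 10.65 = 11.65.
Rank 11 is 17 and rank 12 is 22.
Interpolate: 17 + 0.65·(22 − 17) = 17 + 0.65·5 = 20.25.

20.25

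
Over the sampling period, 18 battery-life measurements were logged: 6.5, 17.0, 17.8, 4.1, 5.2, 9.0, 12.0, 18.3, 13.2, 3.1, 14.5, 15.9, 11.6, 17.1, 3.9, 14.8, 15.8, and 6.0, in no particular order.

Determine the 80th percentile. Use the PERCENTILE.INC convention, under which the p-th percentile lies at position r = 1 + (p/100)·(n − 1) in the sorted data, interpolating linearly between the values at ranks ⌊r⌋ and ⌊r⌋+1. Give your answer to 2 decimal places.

Sorted: 3.1, 3.9, 4.1, 5.2, 6.0, 6.5, 9.0, 11.6, 12.0, 13.2, 14.5, 14.8, 15.8, 15.9, 17.0, 17.1, 17.8, 18.3.
n = 18.
r = 1 + (80/100)·(18 − 1) = 1 + 13.6 = 14.6.
Rank 14 is 15.9 and rank 15 is 17.0.
Interpolate: 15.9 + 0.6·(17.0 − 15.9) = 15.9 + 0.6·1.1 = 16.56.

16.56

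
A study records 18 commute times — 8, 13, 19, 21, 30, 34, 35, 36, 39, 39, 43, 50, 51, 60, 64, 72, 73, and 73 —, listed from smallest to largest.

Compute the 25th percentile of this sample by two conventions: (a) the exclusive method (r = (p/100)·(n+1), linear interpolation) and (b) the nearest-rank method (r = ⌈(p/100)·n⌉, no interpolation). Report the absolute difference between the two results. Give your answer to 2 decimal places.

n = 18.
(a) r = 4.75; between ranks 4 (21) and 5 (30): 27.75.
(b) the nearest-rank method: rank 5 → 30.
|27.75 − 30| = 2.25.

2.25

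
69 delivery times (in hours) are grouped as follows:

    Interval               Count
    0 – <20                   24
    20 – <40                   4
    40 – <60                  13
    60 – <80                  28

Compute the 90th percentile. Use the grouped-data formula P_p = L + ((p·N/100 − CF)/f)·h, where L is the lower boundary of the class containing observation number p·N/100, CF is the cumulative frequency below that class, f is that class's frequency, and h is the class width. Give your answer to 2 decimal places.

N = 69; target position k = 90/100 · 69 = 62.1.
Cumulative frequencies: 24, 28, 41, 69.
Observation 62.1 falls in the class 60 – <80.
L = 60, CF = 41, f = 28, h = 20.
P90 = 60 + ((62.1 − 41)/28)·20 = 60 + 15.0714 = 75.0714.

75.07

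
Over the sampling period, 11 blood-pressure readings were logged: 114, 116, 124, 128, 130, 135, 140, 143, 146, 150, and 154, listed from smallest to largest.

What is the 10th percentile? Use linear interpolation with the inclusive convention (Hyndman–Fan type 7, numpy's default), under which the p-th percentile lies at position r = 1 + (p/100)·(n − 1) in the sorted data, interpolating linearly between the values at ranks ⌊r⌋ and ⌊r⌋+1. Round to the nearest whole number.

n = 11.
r = 1 + (10/100)·(11 − 1) = 1 + 1 = 2.
r is an integer, so P10 is the value at rank 2: 116.

116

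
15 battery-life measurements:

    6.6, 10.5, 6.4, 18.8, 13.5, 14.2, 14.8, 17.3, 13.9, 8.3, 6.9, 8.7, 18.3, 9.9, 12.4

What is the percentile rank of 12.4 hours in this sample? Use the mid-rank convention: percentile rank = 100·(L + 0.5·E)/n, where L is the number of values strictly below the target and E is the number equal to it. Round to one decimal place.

50.0

Sorted: 6.4, 6.6, 6.9, 8.3, 8.7, 9.9, 10.5, 12.4, 13.5, 13.9, 14.2, 14.8, 17.3, 18.3, 18.8.
Count below 12.4: L = 7; count equal: E = 1; n = 15.
Percentile rank = 100·(7 + 0.5·1)/15 = 100·7.5/15 = 50.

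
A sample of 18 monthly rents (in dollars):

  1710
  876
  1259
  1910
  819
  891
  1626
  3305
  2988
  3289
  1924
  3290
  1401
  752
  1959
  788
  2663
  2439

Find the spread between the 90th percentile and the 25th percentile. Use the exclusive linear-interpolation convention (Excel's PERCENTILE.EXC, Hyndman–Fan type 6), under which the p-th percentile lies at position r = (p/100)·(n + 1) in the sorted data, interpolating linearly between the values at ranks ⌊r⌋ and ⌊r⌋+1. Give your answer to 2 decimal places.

Sorted: 752, 788, 819, 876, 891, 1259, 1401, 1626, 1710, 1910, 1924, 1959, 2439, 2663, 2988, 3289, 3290, 3305.
n = 18.
P25: r = 4.75; ranks 4–5 are 876, 891; interpolating gives 887.25.
P90: r = 17.1; ranks 17–18 are 3290, 3305; interpolating gives 3291.5.
Difference: 3291.5 − 887.25 = 2404.25.

2404.25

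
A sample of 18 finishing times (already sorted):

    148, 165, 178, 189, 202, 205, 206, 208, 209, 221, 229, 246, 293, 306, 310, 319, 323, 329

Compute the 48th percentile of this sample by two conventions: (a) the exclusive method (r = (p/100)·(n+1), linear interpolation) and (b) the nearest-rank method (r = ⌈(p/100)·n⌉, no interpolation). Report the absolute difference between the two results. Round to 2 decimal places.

1.44

n = 18.
(a) r = 9.12; between ranks 9 (209) and 10 (221): 210.44.
(b) the nearest-rank method: rank 9 → 209.
|210.44 − 209| = 1.44.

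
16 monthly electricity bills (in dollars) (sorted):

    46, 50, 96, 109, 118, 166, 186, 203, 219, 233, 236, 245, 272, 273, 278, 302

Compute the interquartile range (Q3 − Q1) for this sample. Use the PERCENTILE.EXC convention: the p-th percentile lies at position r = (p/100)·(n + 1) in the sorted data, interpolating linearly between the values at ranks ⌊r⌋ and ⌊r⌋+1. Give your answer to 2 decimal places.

n = 16.
P25: r = 4.25; ranks 4–5 are 109, 118; interpolating gives 111.25.
P75: r = 12.75; ranks 12–13 are 245, 272; interpolating gives 265.25.
Difference: 265.25 − 111.25 = 154.

154.00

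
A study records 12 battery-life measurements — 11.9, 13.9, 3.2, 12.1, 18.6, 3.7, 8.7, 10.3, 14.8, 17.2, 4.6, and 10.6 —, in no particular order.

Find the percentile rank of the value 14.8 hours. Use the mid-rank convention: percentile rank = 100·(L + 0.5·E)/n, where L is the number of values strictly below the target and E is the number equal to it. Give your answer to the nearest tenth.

79.2

Sorted: 3.2, 3.7, 4.6, 8.7, 10.3, 10.6, 11.9, 12.1, 13.9, 14.8, 17.2, 18.6.
Count below 14.8: L = 9; count equal: E = 1; n = 12.
Percentile rank = 100·(9 + 0.5·1)/12 = 100·9.5/12 = 79.17.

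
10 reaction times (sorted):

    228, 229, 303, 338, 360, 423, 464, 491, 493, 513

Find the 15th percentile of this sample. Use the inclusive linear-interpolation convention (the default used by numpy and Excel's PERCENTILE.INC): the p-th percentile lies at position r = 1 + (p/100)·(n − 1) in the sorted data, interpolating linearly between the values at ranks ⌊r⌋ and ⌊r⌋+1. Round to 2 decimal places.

n = 10.
r = 1 + (15/100)·(10 − 1) = 1 + 1.35 = 2.35.
Rank 2 is 229 and rank 3 is 303.
Interpolate: 229 + 0.35·(303 − 229) = 229 + 0.35·74 = 254.9.

254.90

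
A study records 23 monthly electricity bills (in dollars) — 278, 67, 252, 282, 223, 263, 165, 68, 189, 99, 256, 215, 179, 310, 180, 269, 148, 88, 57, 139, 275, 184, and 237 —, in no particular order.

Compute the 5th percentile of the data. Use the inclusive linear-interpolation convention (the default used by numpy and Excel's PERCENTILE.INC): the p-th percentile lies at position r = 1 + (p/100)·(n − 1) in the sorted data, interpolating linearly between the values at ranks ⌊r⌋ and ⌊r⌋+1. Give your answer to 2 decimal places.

67.10

Sorted: 57, 67, 68, 88, 99, 139, 148, 165, 179, 180, 184, 189, 215, 223, 237, 252, 256, 263, 269, 275, 278, 282, 310.
n = 23.
r = 1 + (5/100)·(23 − 1) = 1 + 1.1 = 2.1.
Rank 2 is 67 and rank 3 is 68.
Interpolate: 67 + 0.1·(68 − 67) = 67 + 0.1·1 = 67.1.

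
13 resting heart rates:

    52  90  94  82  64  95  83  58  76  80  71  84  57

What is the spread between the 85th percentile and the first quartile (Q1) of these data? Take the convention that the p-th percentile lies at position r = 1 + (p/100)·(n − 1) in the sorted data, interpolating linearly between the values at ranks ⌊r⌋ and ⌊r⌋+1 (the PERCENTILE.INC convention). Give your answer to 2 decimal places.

Sorted: 52, 57, 58, 64, 71, 76, 80, 82, 83, 84, 90, 94, 95.
n = 13.
P25: r = 4 (integer) → 64.
P85: r = 11.2; ranks 11–12 are 90, 94; interpolating gives 90.8.
Difference: 90.8 − 64 = 26.8.

26.80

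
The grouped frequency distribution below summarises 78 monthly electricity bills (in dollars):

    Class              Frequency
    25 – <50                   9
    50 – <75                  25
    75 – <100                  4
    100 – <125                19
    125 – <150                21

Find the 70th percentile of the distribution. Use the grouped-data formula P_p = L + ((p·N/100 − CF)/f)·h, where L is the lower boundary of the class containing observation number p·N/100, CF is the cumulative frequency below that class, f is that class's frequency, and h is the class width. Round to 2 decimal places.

N = 78; target position k = 70/100 · 78 = 54.6.
Cumulative frequencies: 9, 34, 38, 57, 78.
Observation 54.6 falls in the class 100 – <125.
L = 100, CF = 38, f = 19, h = 25.
P70 = 100 + ((54.6 − 38)/19)·25 = 100 + 21.8421 = 121.842.

121.84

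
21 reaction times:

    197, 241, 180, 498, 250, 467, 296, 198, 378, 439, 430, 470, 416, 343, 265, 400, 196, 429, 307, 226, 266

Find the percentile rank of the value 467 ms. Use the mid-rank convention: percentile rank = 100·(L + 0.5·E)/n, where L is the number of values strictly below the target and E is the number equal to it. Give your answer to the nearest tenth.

88.1

Sorted: 180, 196, 197, 198, 226, 241, 250, 265, 266, 296, 307, 343, 378, 400, 416, 429, 430, 439, 467, 470, 498.
Count below 467: L = 18; count equal: E = 1; n = 21.
Percentile rank = 100·(18 + 0.5·1)/21 = 100·18.5/21 = 88.1.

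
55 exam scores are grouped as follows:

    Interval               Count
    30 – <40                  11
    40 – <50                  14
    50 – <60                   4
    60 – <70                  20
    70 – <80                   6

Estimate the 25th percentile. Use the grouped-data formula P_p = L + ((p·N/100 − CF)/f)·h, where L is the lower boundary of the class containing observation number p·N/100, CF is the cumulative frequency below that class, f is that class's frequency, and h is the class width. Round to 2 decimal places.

N = 55; target position k = 25/100 · 55 = 13.75.
Cumulative frequencies: 11, 25, 29, 49, 55.
Observation 13.75 falls in the class 40 – <50.
L = 40, CF = 11, f = 14, h = 10.
P25 = 40 + ((13.75 − 11)/14)·10 = 40 + 1.96429 = 41.9643.

41.96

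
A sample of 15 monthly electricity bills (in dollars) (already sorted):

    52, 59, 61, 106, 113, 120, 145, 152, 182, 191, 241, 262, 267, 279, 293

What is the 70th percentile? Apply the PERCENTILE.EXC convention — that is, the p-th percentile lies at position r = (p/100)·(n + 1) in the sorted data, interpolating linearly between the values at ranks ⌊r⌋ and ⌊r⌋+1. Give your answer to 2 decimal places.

245.20

n = 15.
r = (70/100)·(15 + 1) = 11.2.
Rank 11 is 241 and rank 12 is 262.
Interpolate: 241 + 0.2·(262 − 241) = 241 + 0.2·21 = 245.2.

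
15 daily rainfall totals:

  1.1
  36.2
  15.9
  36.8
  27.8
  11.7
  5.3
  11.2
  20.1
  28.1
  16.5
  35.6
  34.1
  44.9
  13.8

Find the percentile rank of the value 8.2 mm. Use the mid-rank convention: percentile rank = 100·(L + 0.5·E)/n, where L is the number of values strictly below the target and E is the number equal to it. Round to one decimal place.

Sorted: 1.1, 5.3, 11.2, 11.7, 13.8, 15.9, 16.5, 20.1, 27.8, 28.1, 34.1, 35.6, 36.2, 36.8, 44.9.
Count below 8.2: L = 2; count equal: E = 0; n = 15.
Percentile rank = 100·(2 + 0.5·0)/15 = 100·2/15 = 13.33.

13.3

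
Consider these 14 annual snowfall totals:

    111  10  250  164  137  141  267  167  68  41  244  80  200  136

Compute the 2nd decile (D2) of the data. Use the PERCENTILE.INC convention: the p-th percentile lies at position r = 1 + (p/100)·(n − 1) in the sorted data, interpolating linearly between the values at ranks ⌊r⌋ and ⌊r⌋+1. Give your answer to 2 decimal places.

75.20

Sorted: 10, 41, 68, 80, 111, 136, 137, 141, 164, 167, 200, 244, 250, 267.
n = 14.
r = 1 + (20/100)·(14 − 1) = 1 + 2.6 = 3.6.
Rank 3 is 68 and rank 4 is 80.
Interpolate: 68 + 0.6·(80 − 68) = 68 + 0.6·12 = 75.2.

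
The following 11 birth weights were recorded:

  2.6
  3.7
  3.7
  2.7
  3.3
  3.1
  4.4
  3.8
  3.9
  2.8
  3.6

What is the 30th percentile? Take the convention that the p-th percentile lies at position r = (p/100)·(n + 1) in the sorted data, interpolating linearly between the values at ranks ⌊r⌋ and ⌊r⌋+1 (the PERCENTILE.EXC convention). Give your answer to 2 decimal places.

Sorted: 2.6, 2.7, 2.8, 3.1, 3.3, 3.6, 3.7, 3.7, 3.8, 3.9, 4.4.
n = 11.
r = (30/100)·(11 + 1) = 3.6.
Rank 3 is 2.8 and rank 4 is 3.1.
Interpolate: 2.8 + 0.6·(3.1 − 2.8) = 2.8 + 0.6·0.3 = 2.98.

2.98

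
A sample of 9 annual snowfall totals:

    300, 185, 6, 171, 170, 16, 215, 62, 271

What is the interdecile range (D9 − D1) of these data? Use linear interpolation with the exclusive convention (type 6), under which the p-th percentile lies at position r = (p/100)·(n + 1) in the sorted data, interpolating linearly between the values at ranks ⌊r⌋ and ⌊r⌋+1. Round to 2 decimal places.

Sorted: 6, 16, 62, 170, 171, 185, 215, 271, 300.
n = 9.
P10: r = 1 (integer) → 6.
P90: r = 9 (integer) → 300.
Difference: 300 − 6 = 294.

294.00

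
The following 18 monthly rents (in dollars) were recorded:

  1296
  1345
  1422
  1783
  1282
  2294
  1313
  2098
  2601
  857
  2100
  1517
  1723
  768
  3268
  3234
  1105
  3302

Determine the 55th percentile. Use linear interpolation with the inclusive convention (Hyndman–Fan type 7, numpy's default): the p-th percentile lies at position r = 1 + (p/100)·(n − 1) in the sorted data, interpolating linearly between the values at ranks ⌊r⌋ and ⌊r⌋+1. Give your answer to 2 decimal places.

1744.00

Sorted: 768, 857, 1105, 1282, 1296, 1313, 1345, 1422, 1517, 1723, 1783, 2098, 2100, 2294, 2601, 3234, 3268, 3302.
n = 18.
r = 1 + (55/100)·(18 − 1) = 1 + 9.35 = 10.35.
Rank 10 is 1723 and rank 11 is 1783.
Interpolate: 1723 + 0.35·(1783 − 1723) = 1723 + 0.35·60 = 1744.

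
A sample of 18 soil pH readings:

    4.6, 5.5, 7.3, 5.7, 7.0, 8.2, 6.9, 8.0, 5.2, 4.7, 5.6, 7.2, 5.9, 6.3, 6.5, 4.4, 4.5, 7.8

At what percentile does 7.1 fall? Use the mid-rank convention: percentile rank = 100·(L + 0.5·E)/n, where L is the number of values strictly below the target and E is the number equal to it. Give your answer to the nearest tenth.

Sorted: 4.4, 4.5, 4.6, 4.7, 5.2, 5.5, 5.6, 5.7, 5.9, 6.3, 6.5, 6.9, 7.0, 7.2, 7.3, 7.8, 8.0, 8.2.
Count below 7.1: L = 13; count equal: E = 0; n = 18.
Percentile rank = 100·(13 + 0.5·0)/18 = 100·13/18 = 72.22.

72.2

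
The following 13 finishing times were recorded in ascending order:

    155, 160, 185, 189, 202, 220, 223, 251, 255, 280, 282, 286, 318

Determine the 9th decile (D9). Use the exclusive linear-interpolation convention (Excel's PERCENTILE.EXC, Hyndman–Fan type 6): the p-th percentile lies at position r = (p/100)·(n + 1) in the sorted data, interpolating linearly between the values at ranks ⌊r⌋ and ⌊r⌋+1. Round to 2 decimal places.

n = 13.
r = (90/100)·(13 + 1) = 12.6.
Rank 12 is 286 and rank 13 is 318.
Interpolate: 286 + 0.6·(318 − 286) = 286 + 0.6·32 = 305.2.

305.20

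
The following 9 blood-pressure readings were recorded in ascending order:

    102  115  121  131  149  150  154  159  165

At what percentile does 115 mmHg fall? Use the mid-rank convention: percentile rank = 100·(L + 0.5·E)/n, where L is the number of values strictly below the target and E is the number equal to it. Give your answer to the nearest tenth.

Count below 115: L = 1; count equal: E = 1; n = 9.
Percentile rank = 100·(1 + 0.5·1)/9 = 100·1.5/9 = 16.67.

16.7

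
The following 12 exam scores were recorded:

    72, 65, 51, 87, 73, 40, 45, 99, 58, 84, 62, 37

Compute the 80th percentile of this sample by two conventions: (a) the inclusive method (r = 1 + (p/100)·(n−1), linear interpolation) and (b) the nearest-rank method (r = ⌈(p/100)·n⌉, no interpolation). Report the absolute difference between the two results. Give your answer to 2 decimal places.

2.20

Sorted: 37, 40, 45, 51, 58, 62, 65, 72, 73, 84, 87, 99.
n = 12.
(a) r = 9.8; between ranks 9 (73) and 10 (84): 81.8.
(b) the nearest-rank method: rank 10 → 84.
|81.8 − 84| = 2.2.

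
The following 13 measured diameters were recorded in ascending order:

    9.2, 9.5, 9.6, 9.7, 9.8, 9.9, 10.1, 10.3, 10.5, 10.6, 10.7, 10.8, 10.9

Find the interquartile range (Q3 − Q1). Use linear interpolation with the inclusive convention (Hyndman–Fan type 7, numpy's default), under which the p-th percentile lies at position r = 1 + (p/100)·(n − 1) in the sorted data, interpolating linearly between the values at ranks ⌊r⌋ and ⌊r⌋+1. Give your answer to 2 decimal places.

n = 13.
P25: r = 4 (integer) → 9.7.
P75: r = 10 (integer) → 10.6.
Difference: 10.6 − 9.7 = 0.9.

0.90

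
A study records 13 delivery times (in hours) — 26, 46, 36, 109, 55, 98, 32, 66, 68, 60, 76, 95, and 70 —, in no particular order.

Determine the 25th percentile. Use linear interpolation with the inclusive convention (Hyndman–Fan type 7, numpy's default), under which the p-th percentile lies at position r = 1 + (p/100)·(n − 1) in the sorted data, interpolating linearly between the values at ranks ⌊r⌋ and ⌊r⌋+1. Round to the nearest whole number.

46

Sorted: 26, 32, 36, 46, 55, 60, 66, 68, 70, 76, 95, 98, 109.
n = 13.
r = 1 + (25/100)·(13 − 1) = 1 + 3 = 4.
r is an integer, so P25 is the value at rank 4: 46.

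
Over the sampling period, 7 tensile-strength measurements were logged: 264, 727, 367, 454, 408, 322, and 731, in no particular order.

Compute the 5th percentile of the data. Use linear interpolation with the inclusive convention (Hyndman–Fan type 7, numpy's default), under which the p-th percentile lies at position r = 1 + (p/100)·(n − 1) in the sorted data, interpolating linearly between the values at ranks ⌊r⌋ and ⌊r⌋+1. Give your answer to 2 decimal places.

281.40

Sorted: 264, 322, 367, 408, 454, 727, 731.
n = 7.
r = 1 + (5/100)·(7 − 1) = 1 + 0.3 = 1.3.
Rank 1 is 264 and rank 2 is 322.
Interpolate: 264 + 0.3·(322 − 264) = 264 + 0.3·58 = 281.4.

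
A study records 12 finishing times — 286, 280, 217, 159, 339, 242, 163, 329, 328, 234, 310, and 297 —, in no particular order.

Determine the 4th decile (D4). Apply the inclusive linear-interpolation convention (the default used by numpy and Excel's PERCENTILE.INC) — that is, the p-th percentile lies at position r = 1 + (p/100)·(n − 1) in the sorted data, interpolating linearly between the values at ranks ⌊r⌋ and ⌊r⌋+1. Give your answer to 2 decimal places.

257.20

Sorted: 159, 163, 217, 234, 242, 280, 286, 297, 310, 328, 329, 339.
n = 12.
r = 1 + (40/100)·(12 − 1) = 1 + 4.4 = 5.4.
Rank 5 is 242 and rank 6 is 280.
Interpolate: 242 + 0.4·(280 − 242) = 242 + 0.4·38 = 257.2.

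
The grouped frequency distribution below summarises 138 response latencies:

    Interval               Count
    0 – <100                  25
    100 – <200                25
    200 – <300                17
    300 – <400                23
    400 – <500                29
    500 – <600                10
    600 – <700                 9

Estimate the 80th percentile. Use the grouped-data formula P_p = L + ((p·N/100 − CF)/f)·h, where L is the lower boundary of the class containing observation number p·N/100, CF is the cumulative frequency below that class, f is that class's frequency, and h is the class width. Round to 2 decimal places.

470.34

N = 138; target position k = 80/100 · 138 = 110.4.
Cumulative frequencies: 25, 50, 67, 90, 119, 129, 138.
Observation 110.4 falls in the class 400 – <500.
L = 400, CF = 90, f = 29, h = 100.
P80 = 400 + ((110.4 − 90)/29)·100 = 400 + 70.3448 = 470.345.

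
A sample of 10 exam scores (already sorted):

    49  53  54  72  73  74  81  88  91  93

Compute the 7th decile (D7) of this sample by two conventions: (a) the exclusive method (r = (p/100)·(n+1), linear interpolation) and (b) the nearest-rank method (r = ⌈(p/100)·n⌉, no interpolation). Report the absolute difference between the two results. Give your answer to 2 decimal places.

4.90

n = 10.
(a) r = 7.7; between ranks 7 (81) and 8 (88): 85.9.
(b) the nearest-rank method: rank 7 → 81.
|85.9 − 81| = 4.9.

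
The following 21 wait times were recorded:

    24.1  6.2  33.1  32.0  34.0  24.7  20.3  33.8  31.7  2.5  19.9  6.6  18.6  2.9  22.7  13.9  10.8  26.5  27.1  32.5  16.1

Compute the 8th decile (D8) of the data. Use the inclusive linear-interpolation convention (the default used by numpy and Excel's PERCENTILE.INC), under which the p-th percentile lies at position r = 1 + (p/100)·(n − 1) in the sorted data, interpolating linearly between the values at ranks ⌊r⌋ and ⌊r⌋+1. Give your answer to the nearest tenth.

32.0

Sorted: 2.5, 2.9, 6.2, 6.6, 10.8, 13.9, 16.1, 18.6, 19.9, 20.3, 22.7, 24.1, 24.7, 26.5, 27.1, 31.7, 32.0, 32.5, 33.1, 33.8, 34.0.
n = 21.
r = 1 + (80/100)·(21 − 1) = 1 + 16 = 17.
r is an integer, so P80 is the value at rank 17: 32.0.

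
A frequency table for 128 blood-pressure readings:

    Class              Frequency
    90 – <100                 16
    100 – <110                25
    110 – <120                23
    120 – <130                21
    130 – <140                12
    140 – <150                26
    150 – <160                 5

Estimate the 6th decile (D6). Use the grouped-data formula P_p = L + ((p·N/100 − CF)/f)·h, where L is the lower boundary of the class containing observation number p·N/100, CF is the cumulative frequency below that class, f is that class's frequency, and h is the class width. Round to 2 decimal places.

126.10

N = 128; target position k = 60/100 · 128 = 76.8.
Cumulative frequencies: 16, 41, 64, 85, 97, 123, 128.
Observation 76.8 falls in the class 120 – <130.
L = 120, CF = 64, f = 21, h = 10.
P60 = 120 + ((76.8 − 64)/21)·10 = 120 + 6.09524 = 126.095.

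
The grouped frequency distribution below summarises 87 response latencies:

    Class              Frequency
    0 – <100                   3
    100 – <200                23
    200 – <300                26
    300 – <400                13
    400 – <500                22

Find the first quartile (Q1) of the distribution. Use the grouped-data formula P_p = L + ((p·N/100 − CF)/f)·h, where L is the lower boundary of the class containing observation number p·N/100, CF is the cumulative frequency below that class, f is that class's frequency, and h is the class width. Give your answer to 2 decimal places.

N = 87; target position k = 25/100 · 87 = 21.75.
Cumulative frequencies: 3, 26, 52, 65, 87.
Observation 21.75 falls in the class 100 – <200.
L = 100, CF = 3, f = 23, h = 100.
P25 = 100 + ((21.75 − 3)/23)·100 = 100 + 81.5217 = 181.522.

181.52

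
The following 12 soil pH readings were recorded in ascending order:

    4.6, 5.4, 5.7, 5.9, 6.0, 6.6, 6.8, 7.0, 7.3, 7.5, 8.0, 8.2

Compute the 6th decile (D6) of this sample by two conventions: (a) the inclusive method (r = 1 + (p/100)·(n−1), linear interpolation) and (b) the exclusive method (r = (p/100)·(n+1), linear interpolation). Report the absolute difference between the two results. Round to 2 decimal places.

n = 12.
(a) r = 7.6; between ranks 7 (6.8) and 8 (7.0): 6.92.
(b) r = 7.8; between ranks 7 (6.8) and 8 (7.0): 6.96.
|6.92 − 6.96| = 0.04.

0.04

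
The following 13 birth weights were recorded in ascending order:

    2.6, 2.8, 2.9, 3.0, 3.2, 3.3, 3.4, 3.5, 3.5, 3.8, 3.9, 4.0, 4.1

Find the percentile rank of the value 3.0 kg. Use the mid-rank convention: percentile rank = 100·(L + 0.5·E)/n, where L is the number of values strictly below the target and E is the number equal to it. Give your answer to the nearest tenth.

Count below 3.0: L = 3; count equal: E = 1; n = 13.
Percentile rank = 100·(3 + 0.5·1)/13 = 100·3.5/13 = 26.92.

26.9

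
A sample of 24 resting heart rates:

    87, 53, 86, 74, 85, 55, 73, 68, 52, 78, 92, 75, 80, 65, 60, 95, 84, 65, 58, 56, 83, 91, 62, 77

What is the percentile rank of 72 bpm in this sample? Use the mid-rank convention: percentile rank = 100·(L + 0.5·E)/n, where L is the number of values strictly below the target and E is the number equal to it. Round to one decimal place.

41.7

Sorted: 52, 53, 55, 56, 58, 60, 62, 65, 65, 68, 73, 74, 75, 77, 78, 80, 83, 84, 85, 86, 87, 91, 92, 95.
Count below 72: L = 10; count equal: E = 0; n = 24.
Percentile rank = 100·(10 + 0.5·0)/24 = 100·10/24 = 41.67.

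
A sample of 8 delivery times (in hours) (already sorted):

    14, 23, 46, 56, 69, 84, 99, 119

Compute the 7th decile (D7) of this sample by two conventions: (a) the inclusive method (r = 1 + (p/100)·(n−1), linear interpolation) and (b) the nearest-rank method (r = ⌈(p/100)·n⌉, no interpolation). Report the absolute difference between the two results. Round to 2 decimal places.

n = 8.
(a) r = 5.9; between ranks 5 (69) and 6 (84): 82.5.
(b) the nearest-rank method: rank 6 → 84.
|82.5 − 84| = 1.5.

1.50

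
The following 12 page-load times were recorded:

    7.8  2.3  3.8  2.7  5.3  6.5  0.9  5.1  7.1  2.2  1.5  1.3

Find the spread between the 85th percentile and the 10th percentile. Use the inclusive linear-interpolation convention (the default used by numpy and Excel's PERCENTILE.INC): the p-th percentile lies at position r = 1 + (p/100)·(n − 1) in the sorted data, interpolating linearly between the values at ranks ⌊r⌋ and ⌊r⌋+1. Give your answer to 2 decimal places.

Sorted: 0.9, 1.3, 1.5, 2.2, 2.3, 2.7, 3.8, 5.1, 5.3, 6.5, 7.1, 7.8.
n = 12.
P10: r = 2.1; ranks 2–3 are 1.3, 1.5; interpolating gives 1.32.
P85: r = 10.35; ranks 10–11 are 6.5, 7.1; interpolating gives 6.71.
Difference: 6.71 − 1.32 = 5.39.

5.39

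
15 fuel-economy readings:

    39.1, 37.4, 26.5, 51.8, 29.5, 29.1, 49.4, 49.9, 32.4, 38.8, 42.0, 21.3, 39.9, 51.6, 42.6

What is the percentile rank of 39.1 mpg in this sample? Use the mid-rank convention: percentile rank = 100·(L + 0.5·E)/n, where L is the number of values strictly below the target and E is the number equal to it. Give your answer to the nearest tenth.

50.0

Sorted: 21.3, 26.5, 29.1, 29.5, 32.4, 37.4, 38.8, 39.1, 39.9, 42.0, 42.6, 49.4, 49.9, 51.6, 51.8.
Count below 39.1: L = 7; count equal: E = 1; n = 15.
Percentile rank = 100·(7 + 0.5·1)/15 = 100·7.5/15 = 50.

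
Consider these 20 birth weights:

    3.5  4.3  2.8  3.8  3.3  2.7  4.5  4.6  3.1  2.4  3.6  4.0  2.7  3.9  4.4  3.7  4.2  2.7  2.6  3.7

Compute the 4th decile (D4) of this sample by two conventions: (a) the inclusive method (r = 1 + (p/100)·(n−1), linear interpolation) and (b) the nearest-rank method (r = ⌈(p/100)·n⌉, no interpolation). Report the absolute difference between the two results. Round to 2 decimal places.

0.12

Sorted: 2.4, 2.6, 2.7, 2.7, 2.7, 2.8, 3.1, 3.3, 3.5, 3.6, 3.7, 3.7, 3.8, 3.9, 4.0, 4.2, 4.3, 4.4, 4.5, 4.6.
n = 20.
(a) r = 8.6; between ranks 8 (3.3) and 9 (3.5): 3.42.
(b) the nearest-rank method: rank 8 → 3.3.
|3.42 − 3.3| = 0.12.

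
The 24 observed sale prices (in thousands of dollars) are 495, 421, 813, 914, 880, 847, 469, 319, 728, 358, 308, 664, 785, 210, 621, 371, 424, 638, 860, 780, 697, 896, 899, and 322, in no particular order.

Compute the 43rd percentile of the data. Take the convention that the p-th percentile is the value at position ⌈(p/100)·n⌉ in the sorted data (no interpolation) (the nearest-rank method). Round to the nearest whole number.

621

Sorted: 210, 308, 319, 322, 358, 371, 421, 424, 469, 495, 621, 638, 664, 697, 728, 780, 785, 813, 847, 860, 880, 896, 899, 914.
n = 24.
Position = ⌈43/100 · 24⌉ = ⌈10.32⌉ = 11.
The value at rank 11 is 621.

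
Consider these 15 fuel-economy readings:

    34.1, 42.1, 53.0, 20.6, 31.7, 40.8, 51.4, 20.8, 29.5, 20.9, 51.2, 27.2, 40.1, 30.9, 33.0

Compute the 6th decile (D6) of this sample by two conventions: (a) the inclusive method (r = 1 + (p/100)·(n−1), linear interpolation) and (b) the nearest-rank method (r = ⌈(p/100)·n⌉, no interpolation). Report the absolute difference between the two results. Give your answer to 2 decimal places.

Sorted: 20.6, 20.8, 20.9, 27.2, 29.5, 30.9, 31.7, 33.0, 34.1, 40.1, 40.8, 42.1, 51.2, 51.4, 53.0.
n = 15.
(a) r = 9.4; between ranks 9 (34.1) and 10 (40.1): 36.5.
(b) the nearest-rank method: rank 9 → 34.1.
|36.5 − 34.1| = 2.4.

2.40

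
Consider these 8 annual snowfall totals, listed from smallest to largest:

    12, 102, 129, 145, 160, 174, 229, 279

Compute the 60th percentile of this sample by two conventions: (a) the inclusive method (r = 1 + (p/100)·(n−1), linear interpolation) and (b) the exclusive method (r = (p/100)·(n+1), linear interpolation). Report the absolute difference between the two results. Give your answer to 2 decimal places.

n = 8.
(a) r = 5.2; between ranks 5 (160) and 6 (174): 162.8.
(b) r = 5.4; between ranks 5 (160) and 6 (174): 165.6.
|162.8 − 165.6| = 2.8.

2.80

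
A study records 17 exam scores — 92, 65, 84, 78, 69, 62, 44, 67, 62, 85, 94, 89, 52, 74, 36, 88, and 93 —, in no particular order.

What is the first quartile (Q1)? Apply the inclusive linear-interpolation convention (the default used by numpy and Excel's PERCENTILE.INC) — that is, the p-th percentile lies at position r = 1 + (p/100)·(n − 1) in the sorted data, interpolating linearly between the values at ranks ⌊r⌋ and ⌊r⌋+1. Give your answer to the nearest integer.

Sorted: 36, 44, 52, 62, 62, 65, 67, 69, 74, 78, 84, 85, 88, 89, 92, 93, 94.
n = 17.
r = 1 + (25/100)·(17 − 1) = 1 + 4 = 5.
r is an integer, so P25 is the value at rank 5: 62.

62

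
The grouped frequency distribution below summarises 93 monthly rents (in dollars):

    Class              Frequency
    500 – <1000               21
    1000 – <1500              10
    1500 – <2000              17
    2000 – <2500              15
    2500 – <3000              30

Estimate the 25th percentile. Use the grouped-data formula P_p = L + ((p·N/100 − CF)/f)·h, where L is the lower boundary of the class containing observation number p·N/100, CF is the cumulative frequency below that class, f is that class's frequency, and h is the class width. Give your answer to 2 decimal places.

1112.50

N = 93; target position k = 25/100 · 93 = 23.25.
Cumulative frequencies: 21, 31, 48, 63, 93.
Observation 23.25 falls in the class 1000 – <1500.
L = 1000, CF = 21, f = 10, h = 500.
P25 = 1000 + ((23.25 − 21)/10)·500 = 1000 + 112.5 = 1112.5.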